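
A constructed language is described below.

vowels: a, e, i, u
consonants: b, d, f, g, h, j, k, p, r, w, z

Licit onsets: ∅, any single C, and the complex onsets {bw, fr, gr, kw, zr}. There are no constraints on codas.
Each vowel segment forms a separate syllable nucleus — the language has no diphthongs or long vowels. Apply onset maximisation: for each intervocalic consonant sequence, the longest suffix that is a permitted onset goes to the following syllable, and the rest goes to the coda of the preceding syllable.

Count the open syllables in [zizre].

The vowels are i, e — 2 nuclei, so 2 syllables.
Between /i/ (V1) and /e/ (V2): cluster /zr/ — /zr/ is itself a permitted onset, so the whole cluster goes right; preceding coda = ∅.
Result: zi.zre.
Classifying each syllable: /zi/ (open), /zre/ (open).
Open syllables: 2.

2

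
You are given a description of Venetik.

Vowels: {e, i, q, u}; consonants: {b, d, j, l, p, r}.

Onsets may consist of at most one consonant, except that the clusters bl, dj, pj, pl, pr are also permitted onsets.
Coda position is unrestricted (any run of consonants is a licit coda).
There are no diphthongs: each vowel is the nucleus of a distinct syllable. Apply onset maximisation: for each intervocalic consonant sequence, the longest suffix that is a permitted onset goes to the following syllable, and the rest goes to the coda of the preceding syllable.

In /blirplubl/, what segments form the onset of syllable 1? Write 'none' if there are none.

bl

The vowels are i, u — 2 nuclei, so 2 syllables.
/i…u/ gap (V1→V2): /rpl/ splits as /r/ + /pl/ (/pl/ is the longest suffix that is a licit onset).
Result: blir.plubl.
Syllable 1 is /blir/: onset /bl/, nucleus /i/, coda /r/.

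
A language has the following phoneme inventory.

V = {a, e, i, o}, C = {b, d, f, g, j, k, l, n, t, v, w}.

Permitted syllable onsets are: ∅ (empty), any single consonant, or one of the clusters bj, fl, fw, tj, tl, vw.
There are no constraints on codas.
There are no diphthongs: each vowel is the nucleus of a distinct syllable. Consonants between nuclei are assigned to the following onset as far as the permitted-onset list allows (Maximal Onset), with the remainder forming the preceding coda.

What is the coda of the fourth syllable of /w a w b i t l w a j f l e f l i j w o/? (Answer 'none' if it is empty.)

Vowels present: a, i, a, e, i, o; each is a nucleus, giving 6 syllables.
V1 /a/ – V2 /i/: /wb/ — longest licit onset from the right is /b/, leaving /w/ as coda.
V2 /i/ – V3 /a/: cluster /tlw/ — the longest permitted-onset suffix is /w/; onset = /w/, preceding coda = /tl/.
V3 /a/ – V4 /e/: cluster /jfl/ — the longest permitted-onset suffix is /fl/; onset = /fl/, preceding coda = /j/.
V4 /e/ – V5 /i/: cluster /fl/ — /fl/ is itself a permitted onset, so the whole cluster goes right; preceding coda = ∅.
V5 /i/ – V6 /o/: /jw/; trying suffixes from longest down, /w/ is the first permitted one, so coda /j/ | onset /w/.
Syllabification: waw.bitl.waj.fle.flij.wo.
Syllable 4 is /fle/: onset /fl/, nucleus /e/, coda ∅.

none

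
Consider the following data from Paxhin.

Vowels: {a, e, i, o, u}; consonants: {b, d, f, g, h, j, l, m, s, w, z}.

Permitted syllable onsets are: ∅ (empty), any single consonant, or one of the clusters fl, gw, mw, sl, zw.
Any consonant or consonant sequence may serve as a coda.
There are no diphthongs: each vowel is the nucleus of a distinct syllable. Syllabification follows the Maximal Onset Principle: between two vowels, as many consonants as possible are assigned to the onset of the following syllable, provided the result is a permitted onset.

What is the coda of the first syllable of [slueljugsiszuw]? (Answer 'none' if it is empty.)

Nuclei (vowels): u, e, u, i, u → 5 syllables.
/u…e/ gap (V1→V2): nothing intervenes; syllable break is V.V.
/e…u/ gap (V2→V3): /lj/; trying suffixes from longest down, /j/ is the first permitted one, so coda /l/ | onset /j/.
/u…i/ gap (V3→V4): /gs/ splits as /g/ + /s/ (/s/ is the longest suffix that is a licit onset).
/i…u/ gap (V4→V5): cluster /sz/ — the longest permitted-onset suffix is /z/; onset = /z/, preceding coda = /s/.
Result: slu.el.jug.sis.zuw.
Syllable 1 is /slu/: onset /sl/, nucleus /u/, coda ∅.

none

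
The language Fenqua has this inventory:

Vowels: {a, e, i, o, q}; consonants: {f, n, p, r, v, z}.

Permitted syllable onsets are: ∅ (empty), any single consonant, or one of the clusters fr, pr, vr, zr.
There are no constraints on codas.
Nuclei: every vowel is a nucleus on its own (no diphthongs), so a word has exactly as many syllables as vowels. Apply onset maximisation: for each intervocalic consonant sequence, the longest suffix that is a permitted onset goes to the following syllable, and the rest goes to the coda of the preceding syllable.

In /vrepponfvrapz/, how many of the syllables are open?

0

The vowels are e, o, a — 3 nuclei, so 3 syllables.
Between /e/ (V1) and /o/ (V2): cluster /pp/ — the longest permitted-onset suffix is /p/; onset = /p/, preceding coda = /p/.
Between /o/ (V2) and /a/ (V3): /nfvr/ splits as /nf/ + /vr/ (/vr/ is the longest suffix that is a licit onset).
Syllabification: vrep.ponf.vrapz.
Classifying each syllable: /vrep/ (closed), /ponf/ (closed), /vrapz/ (closed).
Open syllables: 0.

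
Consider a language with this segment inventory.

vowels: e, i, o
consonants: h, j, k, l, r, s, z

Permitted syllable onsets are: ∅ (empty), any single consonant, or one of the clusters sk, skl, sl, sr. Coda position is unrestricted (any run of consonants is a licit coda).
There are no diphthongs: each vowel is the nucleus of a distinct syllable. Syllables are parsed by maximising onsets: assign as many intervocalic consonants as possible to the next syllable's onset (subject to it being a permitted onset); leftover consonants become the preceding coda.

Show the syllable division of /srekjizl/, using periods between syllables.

srek.jizl

The vowels are e, i — 2 nuclei, so 2 syllables.
Between /e/ (V1) and /i/ (V2): /kj/ splits as /k/ + /j/ (/j/ is the longest suffix that is a licit onset).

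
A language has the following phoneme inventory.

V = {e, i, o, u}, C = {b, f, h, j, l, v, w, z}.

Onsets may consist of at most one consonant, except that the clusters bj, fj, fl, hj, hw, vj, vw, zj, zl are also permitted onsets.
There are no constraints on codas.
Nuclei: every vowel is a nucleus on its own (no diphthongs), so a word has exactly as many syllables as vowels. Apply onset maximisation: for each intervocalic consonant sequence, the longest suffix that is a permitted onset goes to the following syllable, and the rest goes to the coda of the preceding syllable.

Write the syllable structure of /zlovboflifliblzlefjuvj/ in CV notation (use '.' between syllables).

The vowels are o, o, i, i, e, u — 6 nuclei, so 6 syllables.
V1 /o/ – V2 /o/: /vb/ splits as /v/ + /b/ (/b/ is the longest suffix that is a licit onset).
V2 /o/ – V3 /i/: /fl/ — entire cluster is a permitted onset → onset /fl/, coda ∅.
V3 /i/ – V4 /i/: /fl/ — entire cluster is a permitted onset → onset /fl/, coda ∅.
V4 /i/ – V5 /e/: cluster /blzl/ — the longest permitted-onset suffix is /zl/; onset = /zl/, preceding coda = /bl/.
V5 /e/ – V6 /u/: /fj/ — entire cluster is a permitted onset → onset /fj/, coda ∅.
Syllabification: zlov.bo.fli.flibl.zle.fjuvj.
Mapping each syllable to C/V: /zlov/ → CCVC, /bo/ → CV, /fli/ → CCV, /flibl/ → CCVCC, /zle/ → CCV, /fjuvj/ → CCVCC.

CCVC.CV.CCV.CCVCC.CCV.CCVCC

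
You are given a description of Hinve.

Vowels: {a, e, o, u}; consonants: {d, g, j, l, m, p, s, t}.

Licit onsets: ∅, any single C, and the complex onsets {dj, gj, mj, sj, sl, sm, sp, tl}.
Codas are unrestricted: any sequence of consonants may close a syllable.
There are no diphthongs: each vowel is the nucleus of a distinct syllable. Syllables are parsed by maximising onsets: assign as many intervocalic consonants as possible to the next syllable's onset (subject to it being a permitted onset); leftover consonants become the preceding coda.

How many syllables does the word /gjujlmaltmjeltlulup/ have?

Nuclei (vowels): u, a, e, u, u → 5 syllables.

5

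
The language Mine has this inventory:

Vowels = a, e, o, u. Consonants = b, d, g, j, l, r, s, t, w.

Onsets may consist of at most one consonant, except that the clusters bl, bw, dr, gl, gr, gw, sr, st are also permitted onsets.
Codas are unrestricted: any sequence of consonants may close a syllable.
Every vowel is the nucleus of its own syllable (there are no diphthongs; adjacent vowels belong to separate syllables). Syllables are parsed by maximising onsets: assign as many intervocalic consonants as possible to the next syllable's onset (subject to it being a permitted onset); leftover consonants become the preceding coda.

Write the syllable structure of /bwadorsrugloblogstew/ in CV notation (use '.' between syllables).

CCV.CVC.CCV.CCV.CCVC.CCVC

Nuclei (vowels): a, o, u, o, o, e → 6 syllables.
Between /a/ (V1) and /o/ (V2): /d/ → onset of the next syllable (single consonants are always licit onsets).
Between /o/ (V2) and /u/ (V3): /rsr/; trying suffixes from longest down, /sr/ is the first permitted one, so coda /r/ | onset /sr/.
Between /u/ (V3) and /o/ (V4): /gl/ — entire cluster is a permitted onset → onset /gl/, coda ∅.
Between /o/ (V4) and /o/ (V5): cluster /bl/ — /bl/ is itself a permitted onset, so the whole cluster goes right; preceding coda = ∅.
Between /o/ (V5) and /e/ (V6): /gst/; trying suffixes from longest down, /st/ is the first permitted one, so coda /g/ | onset /st/.
Syllabification: bwa.dor.sru.glo.blog.stew.
Mapping each syllable to C/V: /bwa/ → CCV, /dor/ → CVC, /sru/ → CCV, /glo/ → CCV, /blog/ → CCVC, /stew/ → CCVC.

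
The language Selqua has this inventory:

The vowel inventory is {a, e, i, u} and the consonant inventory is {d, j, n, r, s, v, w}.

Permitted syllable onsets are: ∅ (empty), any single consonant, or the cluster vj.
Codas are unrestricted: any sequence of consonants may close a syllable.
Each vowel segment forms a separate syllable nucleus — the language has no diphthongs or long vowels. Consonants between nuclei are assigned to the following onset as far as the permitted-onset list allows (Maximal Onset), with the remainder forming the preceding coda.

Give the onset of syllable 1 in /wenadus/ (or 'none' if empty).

w

Nuclei (vowels): e, a, u → 3 syllables.
σ1/σ2 boundary: /n/ is a single consonant, so it becomes the next onset.
σ2/σ3 boundary: /d/ is a single consonant, so it becomes the next onset.
Putting it together: we.na.dus.
Syllable 1 is /we/: onset /w/, nucleus /e/, coda ∅.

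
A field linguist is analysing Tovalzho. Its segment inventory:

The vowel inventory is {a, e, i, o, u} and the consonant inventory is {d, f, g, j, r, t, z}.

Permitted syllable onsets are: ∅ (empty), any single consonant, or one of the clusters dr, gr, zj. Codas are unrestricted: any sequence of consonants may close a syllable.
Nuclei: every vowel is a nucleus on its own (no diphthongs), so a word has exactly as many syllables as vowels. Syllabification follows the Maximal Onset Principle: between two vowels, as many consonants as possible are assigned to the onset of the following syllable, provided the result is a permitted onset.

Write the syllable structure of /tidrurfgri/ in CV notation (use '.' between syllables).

CV.CCVCC.CCV

Nuclei (vowels): i, u, i → 3 syllables.
σ1/σ2 boundary: /dr/ is a licit onset in full, so it all attaches to the next syllable.
σ2/σ3 boundary: cluster /rfgr/ — the longest permitted-onset suffix is /gr/; onset = /gr/, preceding coda = /rf/.
Result: ti.drurf.gri.
Mapping each syllable to C/V: /ti/ → CV, /drurf/ → CCVCC, /gri/ → CCV.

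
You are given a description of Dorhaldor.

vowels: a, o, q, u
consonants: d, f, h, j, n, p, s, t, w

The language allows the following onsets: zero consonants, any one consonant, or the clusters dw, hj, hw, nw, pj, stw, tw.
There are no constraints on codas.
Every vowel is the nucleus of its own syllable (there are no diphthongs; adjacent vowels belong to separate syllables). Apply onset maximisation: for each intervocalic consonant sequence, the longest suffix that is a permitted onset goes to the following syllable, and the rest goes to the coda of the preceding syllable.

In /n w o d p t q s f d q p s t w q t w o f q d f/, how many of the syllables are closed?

Vowels present: o, q, q, q, o, q; each is a nucleus, giving 6 syllables.
V1 /o/ – V2 /q/: /dpt/ splits as /dp/ + /t/ (/t/ is the longest suffix that is a licit onset).
V2 /q/ – V3 /q/: /sfd/ — longest licit onset from the right is /d/, leaving /sf/ as coda.
V3 /q/ – V4 /q/: /pstw/ splits as /p/ + /stw/ (/stw/ is the longest suffix that is a licit onset).
V4 /q/ – V5 /o/: /tw/ is a licit onset in full, so it all attaches to the next syllable.
V5 /o/ – V6 /q/: just /f/ — single C goes to the following onset.
So the parse is nwodp.tqsf.dqp.stwq.two.fqdf.
Classifying each syllable: /nwodp/ (closed), /tqsf/ (closed), /dqp/ (closed), /stwq/ (open), /two/ (open), /fqdf/ (closed).
Closed syllables: 4.

4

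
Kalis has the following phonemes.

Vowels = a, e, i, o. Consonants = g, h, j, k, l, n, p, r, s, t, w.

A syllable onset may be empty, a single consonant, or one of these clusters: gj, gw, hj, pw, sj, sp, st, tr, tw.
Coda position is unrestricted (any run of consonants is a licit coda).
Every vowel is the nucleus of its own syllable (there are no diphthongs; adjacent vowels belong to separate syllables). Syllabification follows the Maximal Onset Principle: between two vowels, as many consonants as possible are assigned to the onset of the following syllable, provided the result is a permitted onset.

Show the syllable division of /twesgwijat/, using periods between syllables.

twes.gwi.jat

Vowels present: e, i, a; each is a nucleus, giving 3 syllables.
V1 /e/ – V2 /i/: cluster /sgw/ — the longest permitted-onset suffix is /gw/; onset = /gw/, preceding coda = /s/.
V2 /i/ – V3 /a/: /j/ → onset of the next syllable (single consonants are always licit onsets).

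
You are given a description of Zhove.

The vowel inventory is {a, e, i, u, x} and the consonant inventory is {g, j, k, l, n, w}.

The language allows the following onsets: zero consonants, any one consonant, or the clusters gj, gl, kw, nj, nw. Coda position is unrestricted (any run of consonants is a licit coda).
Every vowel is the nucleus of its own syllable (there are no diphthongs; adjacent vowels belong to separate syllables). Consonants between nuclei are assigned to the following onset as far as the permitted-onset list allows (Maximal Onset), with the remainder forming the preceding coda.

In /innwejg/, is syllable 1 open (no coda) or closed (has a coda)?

closed

Nuclei (vowels): i, e → 2 syllables.
/i…e/ gap (V1→V2): /nnw/ splits as /n/ + /nw/ (/nw/ is the longest suffix that is a licit onset).
Putting it together: in.nwejg.
Syllable 1 is /in/ with coda /n/, so it is closed.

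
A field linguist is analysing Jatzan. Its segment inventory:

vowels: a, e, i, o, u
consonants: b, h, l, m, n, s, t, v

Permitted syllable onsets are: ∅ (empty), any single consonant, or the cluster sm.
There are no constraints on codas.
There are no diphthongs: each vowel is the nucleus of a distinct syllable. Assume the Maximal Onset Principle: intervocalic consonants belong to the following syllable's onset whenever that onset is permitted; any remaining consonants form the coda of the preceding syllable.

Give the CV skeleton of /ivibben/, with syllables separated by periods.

Vowels present: i, i, e; each is a nucleus, giving 3 syllables.
/i…i/ gap (V1→V2): /v/ → onset of the next syllable (single consonants are always licit onsets).
/i…e/ gap (V2→V3): /bb/; trying suffixes from longest down, /b/ is the first permitted one, so coda /b/ | onset /b/.
Syllabification: i.vib.ben.
Mapping each syllable to C/V: /i/ → V, /vib/ → CVC, /ben/ → CVC.

V.CVC.CVC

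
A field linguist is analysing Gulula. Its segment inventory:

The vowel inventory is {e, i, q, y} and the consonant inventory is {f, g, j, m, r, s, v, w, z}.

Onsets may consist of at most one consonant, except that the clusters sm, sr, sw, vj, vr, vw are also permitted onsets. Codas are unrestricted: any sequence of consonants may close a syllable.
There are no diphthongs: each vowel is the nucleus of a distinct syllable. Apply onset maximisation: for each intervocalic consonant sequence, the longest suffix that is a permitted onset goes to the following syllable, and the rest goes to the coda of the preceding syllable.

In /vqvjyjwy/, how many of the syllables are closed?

Nuclei (vowels): q, y, y → 3 syllables.
σ1/σ2 boundary: /vj/ — entire cluster is a permitted onset → onset /vj/, coda ∅.
σ2/σ3 boundary: /jw/; trying suffixes from longest down, /w/ is the first permitted one, so coda /j/ | onset /w/.
Syllabification: vq.vjyj.wy.
Classifying each syllable: /vq/ (open), /vjyj/ (closed), /wy/ (open).
Closed syllables: 1.

1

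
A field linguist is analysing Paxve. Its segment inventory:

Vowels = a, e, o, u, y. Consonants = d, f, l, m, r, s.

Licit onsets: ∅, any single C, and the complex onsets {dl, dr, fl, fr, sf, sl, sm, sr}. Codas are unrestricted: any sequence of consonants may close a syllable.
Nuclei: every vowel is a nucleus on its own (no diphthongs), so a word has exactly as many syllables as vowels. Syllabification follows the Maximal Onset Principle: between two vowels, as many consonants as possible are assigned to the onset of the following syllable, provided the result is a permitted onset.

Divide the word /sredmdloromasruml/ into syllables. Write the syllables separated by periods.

The vowels are e, o, o, a, u — 5 nuclei, so 5 syllables.
/e…o/ gap (V1→V2): cluster /dmdl/ — the longest permitted-onset suffix is /dl/; onset = /dl/, preceding coda = /dm/.
/o…o/ gap (V2→V3): /r/ is a single consonant, so it becomes the next onset.
/o…a/ gap (V3→V4): /m/ is a single consonant, so it becomes the next onset.
/a…u/ gap (V4→V5): /sr/ is a licit onset in full, so it all attaches to the next syllable.

sredm.dlo.ro.ma.sruml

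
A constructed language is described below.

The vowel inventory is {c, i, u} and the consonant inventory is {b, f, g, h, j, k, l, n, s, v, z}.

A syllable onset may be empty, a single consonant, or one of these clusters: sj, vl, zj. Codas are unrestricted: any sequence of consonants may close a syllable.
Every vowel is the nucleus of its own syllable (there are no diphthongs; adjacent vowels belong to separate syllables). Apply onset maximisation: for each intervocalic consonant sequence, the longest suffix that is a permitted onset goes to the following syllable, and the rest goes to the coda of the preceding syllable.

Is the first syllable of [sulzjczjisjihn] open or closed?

closed

The vowels are u, c, i, i — 4 nuclei, so 4 syllables.
V1 /u/ – V2 /c/: cluster /lzj/ — the longest permitted-onset suffix is /zj/; onset = /zj/, preceding coda = /l/.
V2 /c/ – V3 /i/: cluster /zj/ — /zj/ is itself a permitted onset, so the whole cluster goes right; preceding coda = ∅.
V3 /i/ – V4 /i/: cluster /sj/ — /sj/ is itself a permitted onset, so the whole cluster goes right; preceding coda = ∅.
Putting it together: sul.zjc.zji.sjihn.
Syllable 1 is /sul/ with coda /l/, so it is closed.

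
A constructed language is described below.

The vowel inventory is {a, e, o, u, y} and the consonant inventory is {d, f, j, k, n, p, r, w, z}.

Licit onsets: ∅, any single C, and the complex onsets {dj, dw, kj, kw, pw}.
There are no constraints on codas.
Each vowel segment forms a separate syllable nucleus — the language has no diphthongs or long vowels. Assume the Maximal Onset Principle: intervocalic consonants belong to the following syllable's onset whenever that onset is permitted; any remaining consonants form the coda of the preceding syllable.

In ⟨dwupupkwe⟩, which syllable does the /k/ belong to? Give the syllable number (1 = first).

3

The vowels are u, u, e — 3 nuclei, so 3 syllables.
σ1/σ2 boundary: /p/ → onset of the next syllable (single consonants are always licit onsets).
σ2/σ3 boundary: cluster /pkw/ — the longest permitted-onset suffix is /kw/; onset = /kw/, preceding coda = /p/.
Result: dwu.pup.kwe.
The /k/ is in the onset of syllable 3 (/kwe/).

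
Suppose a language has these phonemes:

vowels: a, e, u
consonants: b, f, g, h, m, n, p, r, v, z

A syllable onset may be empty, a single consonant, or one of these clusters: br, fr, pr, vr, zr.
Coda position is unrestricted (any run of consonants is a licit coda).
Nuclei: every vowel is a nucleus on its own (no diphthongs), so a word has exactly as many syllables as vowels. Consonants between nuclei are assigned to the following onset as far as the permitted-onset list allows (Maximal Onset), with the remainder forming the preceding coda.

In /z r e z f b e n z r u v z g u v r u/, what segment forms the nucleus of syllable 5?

u

Vowels present: e, e, u, u, u; each is a nucleus, giving 5 syllables.
The fifth nucleus (vowel 5 from the left) is /u/.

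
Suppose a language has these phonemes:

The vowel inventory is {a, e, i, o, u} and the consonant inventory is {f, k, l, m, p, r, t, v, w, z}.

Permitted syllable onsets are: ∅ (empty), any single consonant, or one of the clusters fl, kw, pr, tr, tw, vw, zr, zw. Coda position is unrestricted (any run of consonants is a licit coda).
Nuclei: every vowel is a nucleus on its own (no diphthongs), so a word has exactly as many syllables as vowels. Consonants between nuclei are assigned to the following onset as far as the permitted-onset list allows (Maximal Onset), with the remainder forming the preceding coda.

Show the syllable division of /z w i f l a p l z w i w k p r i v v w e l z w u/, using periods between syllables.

Nuclei (vowels): i, a, i, i, e, u → 6 syllables.
V1 /i/ – V2 /a/: /fl/ is a licit onset in full, so it all attaches to the next syllable.
V2 /a/ – V3 /i/: /plzw/ splits as /pl/ + /zw/ (/zw/ is the longest suffix that is a licit onset).
V3 /i/ – V4 /i/: /wkpr/ splits as /wk/ + /pr/ (/pr/ is the longest suffix that is a licit onset).
V4 /i/ – V5 /e/: /vvw/ — longest licit onset from the right is /vw/, leaving /v/ as coda.
V5 /e/ – V6 /u/: /lzw/; trying suffixes from longest down, /zw/ is the first permitted one, so coda /l/ | onset /zw/.

zwi.flapl.zwiwk.priv.vwel.zwu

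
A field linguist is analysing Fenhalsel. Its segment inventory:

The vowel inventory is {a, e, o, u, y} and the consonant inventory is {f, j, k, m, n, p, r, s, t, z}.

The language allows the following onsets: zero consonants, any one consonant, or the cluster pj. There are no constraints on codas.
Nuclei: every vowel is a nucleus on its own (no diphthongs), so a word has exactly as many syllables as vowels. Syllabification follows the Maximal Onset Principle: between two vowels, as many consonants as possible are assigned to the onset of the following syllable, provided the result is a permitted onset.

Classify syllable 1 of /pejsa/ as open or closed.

Vowels present: e, a; each is a nucleus, giving 2 syllables.
V1 /e/ – V2 /a/: /js/ splits as /j/ + /s/ (/s/ is the longest suffix that is a licit onset).
Syllabification: pej.sa.
Syllable 1 is /pej/ with coda /j/, so it is closed.

closed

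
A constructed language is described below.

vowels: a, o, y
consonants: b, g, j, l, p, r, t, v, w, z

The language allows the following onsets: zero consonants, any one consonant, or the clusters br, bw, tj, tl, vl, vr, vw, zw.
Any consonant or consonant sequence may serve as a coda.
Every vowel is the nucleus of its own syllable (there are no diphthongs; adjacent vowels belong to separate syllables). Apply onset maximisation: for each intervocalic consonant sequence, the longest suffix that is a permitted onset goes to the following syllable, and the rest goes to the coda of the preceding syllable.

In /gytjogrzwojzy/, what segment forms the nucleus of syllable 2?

Nuclei (vowels): y, o, o, y → 4 syllables.
The second nucleus (vowel 2 from the left) is /o/.

o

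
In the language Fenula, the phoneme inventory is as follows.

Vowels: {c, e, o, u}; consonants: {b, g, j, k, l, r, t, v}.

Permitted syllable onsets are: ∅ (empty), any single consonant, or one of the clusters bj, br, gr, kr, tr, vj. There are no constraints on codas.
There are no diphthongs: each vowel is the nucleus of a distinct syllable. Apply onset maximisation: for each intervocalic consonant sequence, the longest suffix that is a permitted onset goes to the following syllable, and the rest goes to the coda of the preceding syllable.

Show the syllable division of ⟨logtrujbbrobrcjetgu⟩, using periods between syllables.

Vowels present: o, u, o, c, e, u; each is a nucleus, giving 6 syllables.
/o…u/ gap (V1→V2): /gtr/; trying suffixes from longest down, /tr/ is the first permitted one, so coda /g/ | onset /tr/.
/u…o/ gap (V2→V3): /jbbr/ — longest licit onset from the right is /br/, leaving /jb/ as coda.
/o…c/ gap (V3→V4): cluster /br/ — /br/ is itself a permitted onset, so the whole cluster goes right; preceding coda = ∅.
/c…e/ gap (V4→V5): just /j/ — single C goes to the following onset.
/e…u/ gap (V5→V6): cluster /tg/ — the longest permitted-onset suffix is /g/; onset = /g/, preceding coda = /t/.

log.trujb.bro.brc.jet.gu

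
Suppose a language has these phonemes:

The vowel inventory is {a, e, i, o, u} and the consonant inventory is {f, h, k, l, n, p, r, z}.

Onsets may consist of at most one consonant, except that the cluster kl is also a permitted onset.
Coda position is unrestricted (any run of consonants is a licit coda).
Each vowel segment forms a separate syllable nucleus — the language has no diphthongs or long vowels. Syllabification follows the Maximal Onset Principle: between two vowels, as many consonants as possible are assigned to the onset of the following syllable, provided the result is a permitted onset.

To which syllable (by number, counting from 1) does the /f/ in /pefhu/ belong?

Vowels present: e, u; each is a nucleus, giving 2 syllables.
/e…u/ gap (V1→V2): /fh/; trying suffixes from longest down, /h/ is the first permitted one, so coda /f/ | onset /h/.
So the parse is pef.hu.
The /f/ is in the coda of syllable 1 (/pef/).

1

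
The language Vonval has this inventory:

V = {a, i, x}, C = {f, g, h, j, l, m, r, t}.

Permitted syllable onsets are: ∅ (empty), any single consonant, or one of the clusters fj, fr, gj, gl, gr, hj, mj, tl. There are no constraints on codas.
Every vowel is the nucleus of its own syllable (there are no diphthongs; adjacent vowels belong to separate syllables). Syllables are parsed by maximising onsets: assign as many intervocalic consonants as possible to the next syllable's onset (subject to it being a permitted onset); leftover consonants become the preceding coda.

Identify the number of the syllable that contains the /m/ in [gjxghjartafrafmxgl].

Nuclei (vowels): x, a, a, a, x → 5 syllables.
σ1/σ2 boundary: cluster /ghj/ — the longest permitted-onset suffix is /hj/; onset = /hj/, preceding coda = /g/.
σ2/σ3 boundary: /rt/ — longest licit onset from the right is /t/, leaving /r/ as coda.
σ3/σ4 boundary: /fr/ — entire cluster is a permitted onset → onset /fr/, coda ∅.
σ4/σ5 boundary: /fm/ splits as /f/ + /m/ (/m/ is the longest suffix that is a licit onset).
Putting it together: gjxg.hjar.ta.fraf.mxgl.
The /m/ is in the onset of syllable 5 (/mxgl/).

5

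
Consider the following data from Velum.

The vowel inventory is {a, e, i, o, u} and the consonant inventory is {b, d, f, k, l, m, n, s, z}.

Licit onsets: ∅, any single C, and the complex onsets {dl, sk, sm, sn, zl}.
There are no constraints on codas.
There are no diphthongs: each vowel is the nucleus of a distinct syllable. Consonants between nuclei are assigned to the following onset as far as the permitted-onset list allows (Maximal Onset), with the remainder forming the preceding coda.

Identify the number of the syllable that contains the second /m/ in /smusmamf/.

Vowels present: u, a; each is a nucleus, giving 2 syllables.
/u…a/ gap (V1→V2): cluster /sm/ — /sm/ is itself a permitted onset, so the whole cluster goes right; preceding coda = ∅.
Result: smu.smamf.
The second /m/ is in the onset of syllable 2 (/smamf/).

2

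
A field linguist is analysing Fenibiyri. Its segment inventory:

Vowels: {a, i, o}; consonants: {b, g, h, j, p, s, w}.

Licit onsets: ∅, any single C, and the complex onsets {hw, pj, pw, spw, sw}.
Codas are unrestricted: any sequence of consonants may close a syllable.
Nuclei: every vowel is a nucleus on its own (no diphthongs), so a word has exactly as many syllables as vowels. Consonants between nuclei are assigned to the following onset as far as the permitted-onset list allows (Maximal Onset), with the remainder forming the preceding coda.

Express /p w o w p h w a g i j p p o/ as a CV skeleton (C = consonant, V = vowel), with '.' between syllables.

CCVCC.CCV.CVCC.CV

The vowels are o, a, i, o — 4 nuclei, so 4 syllables.
V1 /o/ – V2 /a/: /wphw/ splits as /wp/ + /hw/ (/hw/ is the longest suffix that is a licit onset).
V2 /a/ – V3 /i/: /g/ → onset of the next syllable (single consonants are always licit onsets).
V3 /i/ – V4 /o/: cluster /jpp/ — the longest permitted-onset suffix is /p/; onset = /p/, preceding coda = /jp/.
Result: pwowp.hwa.gijp.po.
Mapping each syllable to C/V: /pwowp/ → CCVCC, /hwa/ → CCV, /gijp/ → CVCC, /po/ → CV.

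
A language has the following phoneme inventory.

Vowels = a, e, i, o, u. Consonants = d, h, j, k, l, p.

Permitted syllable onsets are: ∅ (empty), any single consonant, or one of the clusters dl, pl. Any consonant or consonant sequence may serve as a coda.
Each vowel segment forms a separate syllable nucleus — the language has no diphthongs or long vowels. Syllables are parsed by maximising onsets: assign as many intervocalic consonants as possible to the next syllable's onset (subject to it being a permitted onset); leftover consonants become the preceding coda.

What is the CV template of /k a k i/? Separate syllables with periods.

CV.CV

The vowels are a, i — 2 nuclei, so 2 syllables.
σ1/σ2 boundary: just /k/ — single C goes to the following onset.
Syllabification: ka.ki.
Mapping each syllable to C/V: /ka/ → CV, /ki/ → CV.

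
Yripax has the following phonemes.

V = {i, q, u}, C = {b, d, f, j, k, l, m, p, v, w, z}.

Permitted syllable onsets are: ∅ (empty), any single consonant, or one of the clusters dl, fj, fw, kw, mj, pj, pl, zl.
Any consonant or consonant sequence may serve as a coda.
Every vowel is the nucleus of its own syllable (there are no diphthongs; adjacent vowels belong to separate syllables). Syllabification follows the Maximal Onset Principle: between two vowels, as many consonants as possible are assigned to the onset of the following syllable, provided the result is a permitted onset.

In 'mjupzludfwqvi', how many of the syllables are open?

Nuclei (vowels): u, u, q, i → 4 syllables.
Between /u/ (V1) and /u/ (V2): /pzl/ — longest licit onset from the right is /zl/, leaving /p/ as coda.
Between /u/ (V2) and /q/ (V3): /dfw/; trying suffixes from longest down, /fw/ is the first permitted one, so coda /d/ | onset /fw/.
Between /q/ (V3) and /i/ (V4): /v/ is a single consonant, so it becomes the next onset.
Result: mjup.zlud.fwq.vi.
Classifying each syllable: /mjup/ (closed), /zlud/ (closed), /fwq/ (open), /vi/ (open).
Open syllables: 2.

2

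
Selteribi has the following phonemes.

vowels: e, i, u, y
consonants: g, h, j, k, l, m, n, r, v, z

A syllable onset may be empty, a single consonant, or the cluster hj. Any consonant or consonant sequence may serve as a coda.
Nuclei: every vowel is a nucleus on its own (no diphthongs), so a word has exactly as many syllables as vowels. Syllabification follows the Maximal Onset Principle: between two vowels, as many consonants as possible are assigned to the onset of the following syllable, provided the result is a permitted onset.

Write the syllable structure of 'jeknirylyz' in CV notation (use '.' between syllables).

Vowels present: e, i, y, y; each is a nucleus, giving 4 syllables.
Between /e/ (V1) and /i/ (V2): cluster /kn/ — the longest permitted-onset suffix is /n/; onset = /n/, preceding coda = /k/.
Between /i/ (V2) and /y/ (V3): /r/ → onset of the next syllable (single consonants are always licit onsets).
Between /y/ (V3) and /y/ (V4): just /l/ — single C goes to the following onset.
Putting it together: jek.ni.ry.lyz.
Mapping each syllable to C/V: /jek/ → CVC, /ni/ → CV, /ry/ → CV, /lyz/ → CVC.

CVC.CV.CV.CVC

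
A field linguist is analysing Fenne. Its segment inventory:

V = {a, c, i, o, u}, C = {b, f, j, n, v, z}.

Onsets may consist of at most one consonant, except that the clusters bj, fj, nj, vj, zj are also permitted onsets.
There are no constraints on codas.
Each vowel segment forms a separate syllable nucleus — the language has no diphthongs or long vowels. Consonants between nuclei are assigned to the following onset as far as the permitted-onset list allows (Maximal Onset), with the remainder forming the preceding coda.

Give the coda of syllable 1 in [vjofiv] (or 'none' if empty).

none

The vowels are o, i — 2 nuclei, so 2 syllables.
V1 /o/ – V2 /i/: /f/ is a single consonant, so it becomes the next onset.
Syllabification: vjo.fiv.
Syllable 1 is /vjo/: onset /vj/, nucleus /o/, coda ∅.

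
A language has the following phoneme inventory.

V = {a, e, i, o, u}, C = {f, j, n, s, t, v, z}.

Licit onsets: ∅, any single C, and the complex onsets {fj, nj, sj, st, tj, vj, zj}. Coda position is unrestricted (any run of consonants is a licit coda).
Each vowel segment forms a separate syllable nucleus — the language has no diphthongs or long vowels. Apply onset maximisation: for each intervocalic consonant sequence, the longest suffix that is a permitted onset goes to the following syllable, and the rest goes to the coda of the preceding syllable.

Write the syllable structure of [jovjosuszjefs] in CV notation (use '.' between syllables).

CV.CCV.CVC.CCVCC

Nuclei (vowels): o, o, u, e → 4 syllables.
V1 /o/ – V2 /o/: /vj/ is a licit onset in full, so it all attaches to the next syllable.
V2 /o/ – V3 /u/: just /s/ — single C goes to the following onset.
V3 /u/ – V4 /e/: /szj/ — longest licit onset from the right is /zj/, leaving /s/ as coda.
Putting it together: jo.vjo.sus.zjefs.
Mapping each syllable to C/V: /jo/ → CV, /vjo/ → CCV, /sus/ → CVC, /zjefs/ → CCVCC.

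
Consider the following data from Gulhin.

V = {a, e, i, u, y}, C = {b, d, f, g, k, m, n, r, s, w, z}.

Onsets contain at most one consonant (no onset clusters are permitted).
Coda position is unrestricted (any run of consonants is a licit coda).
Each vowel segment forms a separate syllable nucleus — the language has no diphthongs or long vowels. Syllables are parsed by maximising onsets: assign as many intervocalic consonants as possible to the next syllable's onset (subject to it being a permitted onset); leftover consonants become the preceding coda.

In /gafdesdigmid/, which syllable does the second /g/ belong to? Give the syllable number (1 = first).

The vowels are a, e, i, i — 4 nuclei, so 4 syllables.
/a…e/ gap (V1→V2): cluster /fd/ — the longest permitted-onset suffix is /d/; onset = /d/, preceding coda = /f/.
/e…i/ gap (V2→V3): /sd/ splits as /s/ + /d/ (/d/ is the longest suffix that is a licit onset).
/i…i/ gap (V3→V4): /gm/; trying suffixes from longest down, /m/ is the first permitted one, so coda /g/ | onset /m/.
Putting it together: gaf.des.dig.mid.
The second /g/ is in the coda of syllable 3 (/dig/).

3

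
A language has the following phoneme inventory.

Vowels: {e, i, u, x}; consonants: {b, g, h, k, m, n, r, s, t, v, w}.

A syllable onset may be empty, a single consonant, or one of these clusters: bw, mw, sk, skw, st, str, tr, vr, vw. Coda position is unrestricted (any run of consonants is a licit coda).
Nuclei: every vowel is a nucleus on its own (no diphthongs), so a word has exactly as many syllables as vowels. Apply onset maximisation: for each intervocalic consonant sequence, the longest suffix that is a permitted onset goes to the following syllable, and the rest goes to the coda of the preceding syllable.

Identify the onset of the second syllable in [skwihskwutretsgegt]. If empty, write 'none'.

skw

Nuclei (vowels): i, u, e, e → 4 syllables.
σ1/σ2 boundary: /hskw/ — longest licit onset from the right is /skw/, leaving /h/ as coda.
σ2/σ3 boundary: /tr/ — entire cluster is a permitted onset → onset /tr/, coda ∅.
σ3/σ4 boundary: /tsg/ splits as /ts/ + /g/ (/g/ is the longest suffix that is a licit onset).
Syllabification: skwih.skwu.trets.gegt.
Syllable 2 is /skwu/: onset /skw/, nucleus /u/, coda ∅.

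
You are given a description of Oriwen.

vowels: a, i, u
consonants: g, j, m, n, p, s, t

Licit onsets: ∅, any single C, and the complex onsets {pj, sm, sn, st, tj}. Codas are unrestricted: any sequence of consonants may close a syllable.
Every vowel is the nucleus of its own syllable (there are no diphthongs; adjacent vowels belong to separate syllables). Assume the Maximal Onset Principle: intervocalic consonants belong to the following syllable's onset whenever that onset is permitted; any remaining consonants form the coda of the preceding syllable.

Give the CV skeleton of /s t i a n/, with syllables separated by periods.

Nuclei (vowels): i, a → 2 syllables.
Between /i/ (V1) and /a/ (V2): nothing intervenes; syllable break is V.V.
Result: sti.an.
Mapping each syllable to C/V: /sti/ → CCV, /an/ → VC.

CCV.VC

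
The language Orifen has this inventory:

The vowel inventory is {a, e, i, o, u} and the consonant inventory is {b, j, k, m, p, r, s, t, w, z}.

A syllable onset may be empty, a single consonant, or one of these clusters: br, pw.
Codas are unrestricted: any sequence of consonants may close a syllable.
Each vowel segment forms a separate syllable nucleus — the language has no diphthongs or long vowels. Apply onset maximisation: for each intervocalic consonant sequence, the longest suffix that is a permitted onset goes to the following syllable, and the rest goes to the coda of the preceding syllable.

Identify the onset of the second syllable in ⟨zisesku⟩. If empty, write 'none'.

The vowels are i, e, u — 3 nuclei, so 3 syllables.
V1 /i/ – V2 /e/: /s/ → onset of the next syllable (single consonants are always licit onsets).
V2 /e/ – V3 /u/: /sk/ — longest licit onset from the right is /k/, leaving /s/ as coda.
Result: zi.ses.ku.
Syllable 2 is /ses/: onset /s/, nucleus /e/, coda /s/.

s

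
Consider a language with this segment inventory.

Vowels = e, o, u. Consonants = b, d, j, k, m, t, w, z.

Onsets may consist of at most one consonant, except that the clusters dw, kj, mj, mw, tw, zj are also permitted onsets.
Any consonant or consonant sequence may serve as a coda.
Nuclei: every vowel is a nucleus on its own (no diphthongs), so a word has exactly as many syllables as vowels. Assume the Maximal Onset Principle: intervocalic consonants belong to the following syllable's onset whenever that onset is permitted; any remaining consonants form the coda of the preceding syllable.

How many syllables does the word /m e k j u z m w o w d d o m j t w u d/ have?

5

The vowels are e, u, o, o, u — 5 nuclei, so 5 syllables.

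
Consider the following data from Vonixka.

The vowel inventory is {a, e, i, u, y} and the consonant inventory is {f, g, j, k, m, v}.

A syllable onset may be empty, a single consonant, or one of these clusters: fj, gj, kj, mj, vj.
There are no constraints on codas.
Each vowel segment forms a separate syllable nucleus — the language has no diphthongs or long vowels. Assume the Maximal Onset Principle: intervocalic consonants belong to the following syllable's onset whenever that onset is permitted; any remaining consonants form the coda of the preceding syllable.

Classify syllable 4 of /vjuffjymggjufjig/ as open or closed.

Nuclei (vowels): u, y, u, i → 4 syllables.
/u…y/ gap (V1→V2): /ffj/ — longest licit onset from the right is /fj/, leaving /f/ as coda.
/y…u/ gap (V2→V3): /mggj/ — longest licit onset from the right is /gj/, leaving /mg/ as coda.
/u…i/ gap (V3→V4): /fj/ is a licit onset in full, so it all attaches to the next syllable.
Result: vjuf.fjymg.gju.fjig.
Syllable 4 is /fjig/ with coda /g/, so it is closed.

closed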